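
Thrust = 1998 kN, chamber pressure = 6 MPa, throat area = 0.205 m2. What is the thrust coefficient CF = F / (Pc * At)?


CF = 1998000 / (6e6 * 0.205) = 1.62

1.62


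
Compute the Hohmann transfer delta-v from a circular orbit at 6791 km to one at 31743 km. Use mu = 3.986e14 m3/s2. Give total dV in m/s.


V1 = sqrt(mu/r1) = 7661.29 m/s
dV1 = V1*(sqrt(2*r2/(r1+r2)) - 1) = 2172.45 m/s
V2 = sqrt(mu/r2) = 3543.6 m/s
dV2 = V2*(1 - sqrt(2*r1/(r1+r2))) = 1439.8 m/s
Total dV = 3612 m/s

3612 m/s


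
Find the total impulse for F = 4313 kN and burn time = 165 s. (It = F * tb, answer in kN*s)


It = 4313 * 165 = 711645 kN*s

711645 kN*s


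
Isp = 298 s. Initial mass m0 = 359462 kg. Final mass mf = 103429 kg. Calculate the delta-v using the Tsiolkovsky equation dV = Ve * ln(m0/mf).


Ve = 298 * 9.81 = 2923.38 m/s
dV = 2923.38 * ln(359462/103429) = 3642 m/s

3642 m/s


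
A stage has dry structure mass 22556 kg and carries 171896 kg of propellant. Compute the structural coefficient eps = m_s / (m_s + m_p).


eps = 22556 / (22556 + 171896) = 0.116

0.116


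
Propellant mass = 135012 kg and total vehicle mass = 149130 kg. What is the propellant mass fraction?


PMF = 135012 / 149130 = 0.905

0.905


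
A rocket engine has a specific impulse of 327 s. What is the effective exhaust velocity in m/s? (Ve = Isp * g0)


Ve = Isp * g0 = 327 * 9.81 = 3207.9 m/s

3207.9 m/s


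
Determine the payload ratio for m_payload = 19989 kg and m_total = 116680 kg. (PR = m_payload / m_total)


PR = 19989 / 116680 = 0.1713

0.1713


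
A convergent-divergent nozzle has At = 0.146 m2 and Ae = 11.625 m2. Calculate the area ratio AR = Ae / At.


AR = 11.625 / 0.146 = 79.6

79.6


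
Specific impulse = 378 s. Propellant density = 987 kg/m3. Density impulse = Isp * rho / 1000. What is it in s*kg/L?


rho*Isp = 378 * 987 / 1000 = 373 s*kg/L

373 s*kg/L


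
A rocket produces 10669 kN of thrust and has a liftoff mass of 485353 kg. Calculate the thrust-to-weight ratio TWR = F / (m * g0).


TWR = 10669000 / (485353 * 9.81) = 2.24

2.24


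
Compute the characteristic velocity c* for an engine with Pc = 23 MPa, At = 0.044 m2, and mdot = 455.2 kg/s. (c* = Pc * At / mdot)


c* = 23e6 * 0.044 / 455.2 = 2223 m/s

2223 m/s


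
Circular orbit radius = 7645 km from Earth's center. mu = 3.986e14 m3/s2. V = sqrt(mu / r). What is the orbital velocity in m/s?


V = sqrt(3.986e14 / 7645000) = 7221 m/s

7221 m/s


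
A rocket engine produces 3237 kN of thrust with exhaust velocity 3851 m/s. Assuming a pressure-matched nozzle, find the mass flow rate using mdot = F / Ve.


mdot = F / Ve = 3237000 / 3851 = 840.6 kg/s

840.6 kg/s


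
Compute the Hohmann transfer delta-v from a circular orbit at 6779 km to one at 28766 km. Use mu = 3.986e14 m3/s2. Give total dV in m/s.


V1 = sqrt(mu/r1) = 7668.07 m/s
dV1 = V1*(sqrt(2*r2/(r1+r2)) - 1) = 2087.47 m/s
V2 = sqrt(mu/r2) = 3722.45 m/s
dV2 = V2*(1 - sqrt(2*r1/(r1+r2))) = 1423.46 m/s
Total dV = 3511 m/s

3511 m/s


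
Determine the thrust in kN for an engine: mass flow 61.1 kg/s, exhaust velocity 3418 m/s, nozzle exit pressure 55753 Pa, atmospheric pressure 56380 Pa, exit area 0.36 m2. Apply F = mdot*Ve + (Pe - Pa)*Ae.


F = 61.1 * 3418 + (55753 - 56380) * 0.36 = 208614.0 N = 208.6 kN

208.6 kN


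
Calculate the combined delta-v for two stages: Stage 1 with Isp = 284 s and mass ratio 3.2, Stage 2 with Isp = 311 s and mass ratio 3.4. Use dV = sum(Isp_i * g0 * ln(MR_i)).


dV1 = 284 * 9.81 * ln(3.2) = 3240.6 m/s
dV2 = 311 * 9.81 * ln(3.4) = 3733.6 m/s
Total dV = 3240.6 + 3733.6 = 6974.2 m/s ~ 6974 m/s

6974 m/s


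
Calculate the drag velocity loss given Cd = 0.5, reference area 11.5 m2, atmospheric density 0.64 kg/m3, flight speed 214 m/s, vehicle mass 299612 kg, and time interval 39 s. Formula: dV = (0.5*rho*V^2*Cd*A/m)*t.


D = 0.5 * 0.64 * 214^2 * 0.5 * 11.5 = 84264.64 N
a = 84264.64 / 299612 = 0.2812 m/s2
dV = 0.2812 * 39 = 11.0 m/s

11.0 m/s


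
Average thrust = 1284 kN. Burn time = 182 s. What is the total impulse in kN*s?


It = 1284 * 182 = 233688 kN*s

233688 kN*s


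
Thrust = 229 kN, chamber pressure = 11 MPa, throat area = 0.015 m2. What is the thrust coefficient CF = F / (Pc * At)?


CF = 229000 / (11e6 * 0.015) = 1.39

1.39


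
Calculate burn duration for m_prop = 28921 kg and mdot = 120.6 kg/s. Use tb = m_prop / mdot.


tb = 28921 / 120.6 = 239.8 s

239.8 s


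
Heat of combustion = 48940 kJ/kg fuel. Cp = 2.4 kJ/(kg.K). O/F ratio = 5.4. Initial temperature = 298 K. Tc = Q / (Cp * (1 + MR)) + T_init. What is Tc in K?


Tc = 48940 / (2.4 * (1 + 5.4)) + 298 = 3484 K

3484 K


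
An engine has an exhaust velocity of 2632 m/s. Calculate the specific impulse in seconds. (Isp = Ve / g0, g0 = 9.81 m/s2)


Isp = Ve / g0 = 2632 / 9.81 = 268.3 s

268.3 s


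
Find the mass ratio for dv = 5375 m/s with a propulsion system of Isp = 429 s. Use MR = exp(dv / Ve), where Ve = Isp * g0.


Ve = 429 * 9.81 = 4208.49 m/s
MR = exp(5375 / 4208.49) = 3.587

3.587


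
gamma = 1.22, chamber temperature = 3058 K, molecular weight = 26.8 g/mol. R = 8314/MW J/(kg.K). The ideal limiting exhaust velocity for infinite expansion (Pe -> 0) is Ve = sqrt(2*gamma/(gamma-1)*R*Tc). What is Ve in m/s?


R = 8314 / 26.8 = 310.22 J/(kg.K)
Ve = sqrt(2 * 1.22 / (1.22 - 1) * 310.22 * 3058) = 3244 m/s

3244 m/s


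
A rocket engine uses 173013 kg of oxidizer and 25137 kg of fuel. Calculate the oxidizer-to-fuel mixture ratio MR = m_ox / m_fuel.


MR = 173013 / 25137 = 6.88

6.88


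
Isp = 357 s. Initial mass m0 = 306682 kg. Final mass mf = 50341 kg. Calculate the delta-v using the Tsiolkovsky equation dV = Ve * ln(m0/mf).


Ve = 357 * 9.81 = 3502.17 m/s
dV = 3502.17 * ln(306682/50341) = 6328 m/s

6328 m/s


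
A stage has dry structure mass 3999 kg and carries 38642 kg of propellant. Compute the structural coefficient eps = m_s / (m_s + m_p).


eps = 3999 / (3999 + 38642) = 0.0938

0.0938


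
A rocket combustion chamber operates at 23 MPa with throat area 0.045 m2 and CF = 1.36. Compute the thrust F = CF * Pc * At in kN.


F = 1.36 * 23e6 * 0.045 = 1.4076e+06 N = 1407.6 kN

1407.6 kN


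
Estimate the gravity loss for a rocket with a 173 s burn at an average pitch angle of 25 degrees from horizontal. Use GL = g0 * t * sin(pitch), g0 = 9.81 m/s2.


GL = 9.81 * 173 * sin(25 deg) = 717 m/s

717 m/s


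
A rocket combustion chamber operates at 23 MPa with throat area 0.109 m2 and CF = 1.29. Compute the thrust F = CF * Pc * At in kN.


F = 1.29 * 23e6 * 0.109 = 3.2340e+06 N = 3234.0 kN

3234.0 kN


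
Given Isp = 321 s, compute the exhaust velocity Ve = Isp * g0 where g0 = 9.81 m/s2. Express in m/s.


Ve = Isp * g0 = 321 * 9.81 = 3149.0 m/s

3149.0 m/s


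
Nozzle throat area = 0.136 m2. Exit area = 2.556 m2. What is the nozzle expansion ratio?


AR = 2.556 / 0.136 = 18.8

18.8


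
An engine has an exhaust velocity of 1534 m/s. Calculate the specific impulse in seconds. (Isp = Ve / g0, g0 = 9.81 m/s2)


Isp = Ve / g0 = 1534 / 9.81 = 156.4 s

156.4 s


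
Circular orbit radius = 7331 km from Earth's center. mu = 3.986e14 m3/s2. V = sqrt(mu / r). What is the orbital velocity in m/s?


V = sqrt(3.986e14 / 7331000) = 7374 m/s

7374 m/s


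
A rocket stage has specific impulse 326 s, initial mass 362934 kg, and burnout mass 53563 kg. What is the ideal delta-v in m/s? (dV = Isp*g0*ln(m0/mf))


Ve = 326 * 9.81 = 3198.06 m/s
dV = 3198.06 * ln(362934/53563) = 6119 m/s

6119 m/s


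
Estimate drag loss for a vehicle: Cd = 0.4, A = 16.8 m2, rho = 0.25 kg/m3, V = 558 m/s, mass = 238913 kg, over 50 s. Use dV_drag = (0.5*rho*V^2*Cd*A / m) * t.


D = 0.5 * 0.25 * 558^2 * 0.4 * 16.8 = 261545.76 N
a = 261545.76 / 238913 = 1.0947 m/s2
dV = 1.0947 * 50 = 54.7 m/s

54.7 m/s


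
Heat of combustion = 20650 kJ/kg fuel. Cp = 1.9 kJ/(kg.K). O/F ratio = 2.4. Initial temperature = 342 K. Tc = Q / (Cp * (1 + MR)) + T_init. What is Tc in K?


Tc = 20650 / (1.9 * (1 + 2.4)) + 342 = 3539 K

3539 K


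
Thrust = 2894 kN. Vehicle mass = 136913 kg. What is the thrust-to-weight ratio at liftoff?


TWR = 2894000 / (136913 * 9.81) = 2.15

2.15


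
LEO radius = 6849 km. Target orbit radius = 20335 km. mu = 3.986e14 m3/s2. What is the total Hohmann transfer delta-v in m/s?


V1 = sqrt(mu/r1) = 7628.78 m/s
dV1 = V1*(sqrt(2*r2/(r1+r2)) - 1) = 1702.38 m/s
V2 = sqrt(mu/r2) = 4427.38 m/s
dV2 = V2*(1 - sqrt(2*r1/(r1+r2))) = 1284.57 m/s
Total dV = 2987 m/s

2987 m/s


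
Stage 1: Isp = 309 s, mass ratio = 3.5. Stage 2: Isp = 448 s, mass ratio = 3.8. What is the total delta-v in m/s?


dV1 = 309 * 9.81 * ln(3.5) = 3797.5 m/s
dV2 = 448 * 9.81 * ln(3.8) = 5867.2 m/s
Total dV = 3797.5 + 5867.2 = 9664.7 m/s ~ 9665 m/s

9665 m/s


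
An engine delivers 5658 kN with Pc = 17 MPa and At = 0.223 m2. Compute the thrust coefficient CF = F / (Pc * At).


CF = 5658000 / (17e6 * 0.223) = 1.49

1.49


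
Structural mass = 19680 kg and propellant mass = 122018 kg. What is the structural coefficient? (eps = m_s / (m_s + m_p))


eps = 19680 / (19680 + 122018) = 0.1389

0.1389


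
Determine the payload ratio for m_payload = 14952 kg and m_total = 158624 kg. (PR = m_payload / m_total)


PR = 14952 / 158624 = 0.0943

0.0943


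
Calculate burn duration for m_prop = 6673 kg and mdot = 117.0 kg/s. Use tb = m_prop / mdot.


tb = 6673 / 117.0 = 57.0 s

57.0 s


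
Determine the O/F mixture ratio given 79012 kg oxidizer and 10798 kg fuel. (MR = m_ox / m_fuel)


MR = 79012 / 10798 = 7.32

7.32


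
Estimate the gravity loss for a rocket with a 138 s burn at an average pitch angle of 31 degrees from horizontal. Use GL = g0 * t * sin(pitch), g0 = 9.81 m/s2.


GL = 9.81 * 138 * sin(31 deg) = 697 m/s

697 m/s


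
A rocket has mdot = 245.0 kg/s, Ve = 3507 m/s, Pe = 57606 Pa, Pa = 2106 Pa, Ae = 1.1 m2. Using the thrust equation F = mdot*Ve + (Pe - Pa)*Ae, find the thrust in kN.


F = 245.0 * 3507 + (57606 - 2106) * 1.1 = 920265.0 N = 920.3 kN

920.3 kN


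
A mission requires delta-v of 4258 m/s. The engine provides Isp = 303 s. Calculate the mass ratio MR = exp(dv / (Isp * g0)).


Ve = 303 * 9.81 = 2972.43 m/s
MR = exp(4258 / 2972.43) = 4.189

4.189


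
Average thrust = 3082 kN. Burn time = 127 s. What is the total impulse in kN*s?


It = 3082 * 127 = 391414 kN*s

391414 kN*s


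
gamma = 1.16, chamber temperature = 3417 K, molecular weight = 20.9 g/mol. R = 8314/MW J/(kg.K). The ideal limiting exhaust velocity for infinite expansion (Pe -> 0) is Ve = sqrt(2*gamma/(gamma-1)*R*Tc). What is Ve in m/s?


R = 8314 / 20.9 = 397.8 J/(kg.K)
Ve = sqrt(2 * 1.16 / (1.16 - 1) * 397.8 * 3417) = 4440 m/s

4440 m/s


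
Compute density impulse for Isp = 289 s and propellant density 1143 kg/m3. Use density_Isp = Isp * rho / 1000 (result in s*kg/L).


rho*Isp = 289 * 1143 / 1000 = 330 s*kg/L

330 s*kg/L


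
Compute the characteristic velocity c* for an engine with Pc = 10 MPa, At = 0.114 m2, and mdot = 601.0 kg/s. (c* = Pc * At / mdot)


c* = 10e6 * 0.114 / 601.0 = 1897 m/s

1897 m/s


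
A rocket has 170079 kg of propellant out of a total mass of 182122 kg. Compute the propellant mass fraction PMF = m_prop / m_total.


PMF = 170079 / 182122 = 0.934

0.934


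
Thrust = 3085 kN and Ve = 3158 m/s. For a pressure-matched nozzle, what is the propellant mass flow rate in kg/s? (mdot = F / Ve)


mdot = F / Ve = 3085000 / 3158 = 976.9 kg/s

976.9 kg/s


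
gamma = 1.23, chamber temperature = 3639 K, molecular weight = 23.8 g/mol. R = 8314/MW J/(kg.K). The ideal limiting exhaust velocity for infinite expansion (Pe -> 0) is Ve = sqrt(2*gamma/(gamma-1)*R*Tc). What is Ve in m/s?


R = 8314 / 23.8 = 349.33 J/(kg.K)
Ve = sqrt(2 * 1.23 / (1.23 - 1) * 349.33 * 3639) = 3687 m/s

3687 m/s


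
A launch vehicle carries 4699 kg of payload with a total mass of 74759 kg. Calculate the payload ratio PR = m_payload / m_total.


PR = 4699 / 74759 = 0.0629

0.0629


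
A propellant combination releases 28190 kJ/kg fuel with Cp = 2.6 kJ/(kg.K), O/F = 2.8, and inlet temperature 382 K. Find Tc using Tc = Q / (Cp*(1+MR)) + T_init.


Tc = 28190 / (2.6 * (1 + 2.8)) + 382 = 3235 K

3235 K


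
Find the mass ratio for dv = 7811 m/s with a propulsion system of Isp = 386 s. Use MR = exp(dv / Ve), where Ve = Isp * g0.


Ve = 386 * 9.81 = 3786.66 m/s
MR = exp(7811 / 3786.66) = 7.868

7.868


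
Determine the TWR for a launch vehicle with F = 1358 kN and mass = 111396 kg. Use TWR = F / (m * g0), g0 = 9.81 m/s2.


TWR = 1358000 / (111396 * 9.81) = 1.24

1.24


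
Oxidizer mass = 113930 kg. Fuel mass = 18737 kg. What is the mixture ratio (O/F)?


MR = 113930 / 18737 = 6.08

6.08


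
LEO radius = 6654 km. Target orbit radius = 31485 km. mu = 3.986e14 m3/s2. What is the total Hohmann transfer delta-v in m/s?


V1 = sqrt(mu/r1) = 7739.76 m/s
dV1 = V1*(sqrt(2*r2/(r1+r2)) - 1) = 2205.35 m/s
V2 = sqrt(mu/r2) = 3558.09 m/s
dV2 = V2*(1 - sqrt(2*r1/(r1+r2))) = 1456.3 m/s
Total dV = 3662 m/s

3662 m/s


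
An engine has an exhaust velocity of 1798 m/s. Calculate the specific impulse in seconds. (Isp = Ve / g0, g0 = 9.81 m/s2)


Isp = Ve / g0 = 1798 / 9.81 = 183.3 s

183.3 s


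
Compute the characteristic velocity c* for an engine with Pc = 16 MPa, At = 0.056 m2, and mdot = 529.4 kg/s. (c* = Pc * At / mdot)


c* = 16e6 * 0.056 / 529.4 = 1692 m/s

1692 m/s


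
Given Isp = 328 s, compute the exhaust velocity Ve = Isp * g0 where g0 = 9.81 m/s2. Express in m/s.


Ve = Isp * g0 = 328 * 9.81 = 3217.7 m/s

3217.7 m/s


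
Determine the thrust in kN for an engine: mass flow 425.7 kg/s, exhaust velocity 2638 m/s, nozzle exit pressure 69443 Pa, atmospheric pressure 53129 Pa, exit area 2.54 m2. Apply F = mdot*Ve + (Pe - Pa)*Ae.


F = 425.7 * 2638 + (69443 - 53129) * 2.54 = 1.1644e+06 N = 1164.4 kN

1164.4 kN


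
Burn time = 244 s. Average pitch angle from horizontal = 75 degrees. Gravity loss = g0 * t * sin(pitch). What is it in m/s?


GL = 9.81 * 244 * sin(75 deg) = 2312 m/s

2312 m/s


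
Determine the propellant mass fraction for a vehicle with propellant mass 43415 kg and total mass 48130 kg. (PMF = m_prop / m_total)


PMF = 43415 / 48130 = 0.902

0.902


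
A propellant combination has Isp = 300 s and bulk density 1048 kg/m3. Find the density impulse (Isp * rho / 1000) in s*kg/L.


rho*Isp = 300 * 1048 / 1000 = 314 s*kg/L

314 s*kg/L


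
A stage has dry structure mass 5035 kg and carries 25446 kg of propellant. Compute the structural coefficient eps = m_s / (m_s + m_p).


eps = 5035 / (5035 + 25446) = 0.1652

0.1652


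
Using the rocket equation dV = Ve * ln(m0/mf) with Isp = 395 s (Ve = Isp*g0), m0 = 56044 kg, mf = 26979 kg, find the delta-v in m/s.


Ve = 395 * 9.81 = 3874.95 m/s
dV = 3874.95 * ln(56044/26979) = 2833 m/s

2833 m/s


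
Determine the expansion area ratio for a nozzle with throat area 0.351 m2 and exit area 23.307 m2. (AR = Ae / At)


AR = 23.307 / 0.351 = 66.4

66.4


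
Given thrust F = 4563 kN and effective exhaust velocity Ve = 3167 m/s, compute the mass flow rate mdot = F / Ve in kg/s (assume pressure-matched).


mdot = F / Ve = 4563000 / 3167 = 1440.8 kg/s

1440.8 kg/s


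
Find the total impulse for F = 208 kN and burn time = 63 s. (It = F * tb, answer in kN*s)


It = 208 * 63 = 13104 kN*s

13104 kN*s


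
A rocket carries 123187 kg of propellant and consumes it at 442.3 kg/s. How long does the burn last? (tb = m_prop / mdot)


tb = 123187 / 442.3 = 278.5 s

278.5 s


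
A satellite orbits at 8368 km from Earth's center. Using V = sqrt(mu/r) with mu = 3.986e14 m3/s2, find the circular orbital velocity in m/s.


V = sqrt(3.986e14 / 8368000) = 6902 m/s

6902 m/s


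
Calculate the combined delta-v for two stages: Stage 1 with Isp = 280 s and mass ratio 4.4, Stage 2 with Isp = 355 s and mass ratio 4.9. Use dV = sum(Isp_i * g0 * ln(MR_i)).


dV1 = 280 * 9.81 * ln(4.4) = 4069.7 m/s
dV2 = 355 * 9.81 * ln(4.9) = 5534.6 m/s
Total dV = 4069.7 + 5534.6 = 9604.3 m/s ~ 9604 m/s

9604 m/s


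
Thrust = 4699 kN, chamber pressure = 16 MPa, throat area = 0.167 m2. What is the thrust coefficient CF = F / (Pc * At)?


CF = 4699000 / (16e6 * 0.167) = 1.76

1.76


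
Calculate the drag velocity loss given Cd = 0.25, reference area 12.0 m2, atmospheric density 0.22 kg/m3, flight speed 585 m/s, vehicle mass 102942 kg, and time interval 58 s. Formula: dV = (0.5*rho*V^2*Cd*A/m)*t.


D = 0.5 * 0.22 * 585^2 * 0.25 * 12.0 = 112934.25 N
a = 112934.25 / 102942 = 1.0971 m/s2
dV = 1.0971 * 58 = 63.6 m/s

63.6 m/s


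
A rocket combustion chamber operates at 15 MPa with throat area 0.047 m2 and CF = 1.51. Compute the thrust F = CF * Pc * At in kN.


F = 1.51 * 15e6 * 0.047 = 1.0646e+06 N = 1064.5 kN

1064.5 kN


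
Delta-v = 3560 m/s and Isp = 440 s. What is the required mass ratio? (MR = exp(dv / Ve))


Ve = 440 * 9.81 = 4316.4 m/s
MR = exp(3560 / 4316.4) = 2.281

2.281


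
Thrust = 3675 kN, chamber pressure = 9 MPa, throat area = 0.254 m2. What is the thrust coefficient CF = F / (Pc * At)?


CF = 3675000 / (9e6 * 0.254) = 1.61

1.61


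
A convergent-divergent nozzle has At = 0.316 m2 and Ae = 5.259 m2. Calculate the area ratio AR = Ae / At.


AR = 5.259 / 0.316 = 16.6

16.6


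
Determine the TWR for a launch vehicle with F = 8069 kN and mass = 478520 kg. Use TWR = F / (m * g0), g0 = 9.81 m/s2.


TWR = 8069000 / (478520 * 9.81) = 1.72

1.72


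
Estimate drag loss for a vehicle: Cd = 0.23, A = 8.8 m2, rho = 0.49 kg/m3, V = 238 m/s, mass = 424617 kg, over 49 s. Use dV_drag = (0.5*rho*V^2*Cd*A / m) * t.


D = 0.5 * 0.49 * 238^2 * 0.23 * 8.8 = 28088.63 N
a = 28088.63 / 424617 = 0.0662 m/s2
dV = 0.0662 * 49 = 3.2 m/s

3.2 m/s


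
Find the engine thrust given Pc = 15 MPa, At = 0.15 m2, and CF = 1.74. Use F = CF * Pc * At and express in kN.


F = 1.74 * 15e6 * 0.15 = 3.9150e+06 N = 3915.0 kN

3915.0 kN


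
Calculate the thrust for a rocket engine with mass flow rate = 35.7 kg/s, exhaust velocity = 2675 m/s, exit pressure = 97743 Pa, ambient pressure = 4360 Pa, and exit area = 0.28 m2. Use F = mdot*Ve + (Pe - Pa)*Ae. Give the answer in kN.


F = 35.7 * 2675 + (97743 - 4360) * 0.28 = 121645.0 N = 121.6 kN

121.6 kN


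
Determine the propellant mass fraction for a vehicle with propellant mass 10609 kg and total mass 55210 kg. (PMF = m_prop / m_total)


PMF = 10609 / 55210 = 0.192

0.192


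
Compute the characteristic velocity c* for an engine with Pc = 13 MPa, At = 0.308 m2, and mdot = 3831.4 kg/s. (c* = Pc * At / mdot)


c* = 13e6 * 0.308 / 3831.4 = 1045 m/s

1045 m/s


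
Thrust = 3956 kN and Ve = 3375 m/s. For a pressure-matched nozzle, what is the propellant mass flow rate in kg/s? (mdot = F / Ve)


mdot = F / Ve = 3956000 / 3375 = 1172.1 kg/s

1172.1 kg/s


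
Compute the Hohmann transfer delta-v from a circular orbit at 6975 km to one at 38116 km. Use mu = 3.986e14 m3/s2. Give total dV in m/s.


V1 = sqrt(mu/r1) = 7559.56 m/s
dV1 = V1*(sqrt(2*r2/(r1+r2)) - 1) = 2269.69 m/s
V2 = sqrt(mu/r2) = 3233.81 m/s
dV2 = V2*(1 - sqrt(2*r1/(r1+r2))) = 1435.12 m/s
Total dV = 3705 m/s

3705 m/s


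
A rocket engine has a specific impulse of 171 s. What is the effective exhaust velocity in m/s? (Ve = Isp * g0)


Ve = Isp * g0 = 171 * 9.81 = 1677.5 m/s

1677.5 m/s


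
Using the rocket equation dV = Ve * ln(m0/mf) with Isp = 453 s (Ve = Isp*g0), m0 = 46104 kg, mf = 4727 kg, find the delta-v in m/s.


Ve = 453 * 9.81 = 4443.93 m/s
dV = 4443.93 * ln(46104/4727) = 10122 m/s

10122 m/s


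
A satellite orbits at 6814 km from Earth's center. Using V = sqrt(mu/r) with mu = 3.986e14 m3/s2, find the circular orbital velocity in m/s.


V = sqrt(3.986e14 / 6814000) = 7648 m/s

7648 m/s


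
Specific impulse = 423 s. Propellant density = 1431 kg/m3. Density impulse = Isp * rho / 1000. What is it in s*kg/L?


rho*Isp = 423 * 1431 / 1000 = 605 s*kg/L

605 s*kg/L


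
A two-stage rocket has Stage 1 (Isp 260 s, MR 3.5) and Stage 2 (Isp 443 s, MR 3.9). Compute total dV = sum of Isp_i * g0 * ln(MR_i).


dV1 = 260 * 9.81 * ln(3.5) = 3195.3 m/s
dV2 = 443 * 9.81 * ln(3.9) = 5914.6 m/s
Total dV = 3195.3 + 5914.6 = 9109.9 m/s ~ 9110 m/s

9110 m/s


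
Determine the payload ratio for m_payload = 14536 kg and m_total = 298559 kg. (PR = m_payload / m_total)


PR = 14536 / 298559 = 0.0487

0.0487


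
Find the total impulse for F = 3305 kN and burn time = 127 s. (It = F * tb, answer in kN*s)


It = 3305 * 127 = 419735 kN*s

419735 kN*s


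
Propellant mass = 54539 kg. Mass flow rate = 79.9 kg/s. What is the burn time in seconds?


tb = 54539 / 79.9 = 682.6 s

682.6 s


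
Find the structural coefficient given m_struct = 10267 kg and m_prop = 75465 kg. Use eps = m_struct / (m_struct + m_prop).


eps = 10267 / (10267 + 75465) = 0.1198

0.1198


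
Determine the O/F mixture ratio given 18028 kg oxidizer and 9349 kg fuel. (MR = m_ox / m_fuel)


MR = 18028 / 9349 = 1.93

1.93


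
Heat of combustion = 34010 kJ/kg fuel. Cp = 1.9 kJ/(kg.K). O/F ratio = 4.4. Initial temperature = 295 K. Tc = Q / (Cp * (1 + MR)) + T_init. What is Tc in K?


Tc = 34010 / (1.9 * (1 + 4.4)) + 295 = 3610 K

3610 K


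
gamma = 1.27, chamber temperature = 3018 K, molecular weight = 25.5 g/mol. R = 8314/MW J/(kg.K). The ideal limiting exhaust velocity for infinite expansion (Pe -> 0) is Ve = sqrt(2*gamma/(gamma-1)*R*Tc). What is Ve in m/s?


R = 8314 / 25.5 = 326.04 J/(kg.K)
Ve = sqrt(2 * 1.27 / (1.27 - 1) * 326.04 * 3018) = 3042 m/s

3042 m/s


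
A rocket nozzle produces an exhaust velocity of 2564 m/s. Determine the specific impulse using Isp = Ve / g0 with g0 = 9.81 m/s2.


Isp = Ve / g0 = 2564 / 9.81 = 261.4 s

261.4 s


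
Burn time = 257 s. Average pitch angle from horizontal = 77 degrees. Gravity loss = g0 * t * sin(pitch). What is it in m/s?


GL = 9.81 * 257 * sin(77 deg) = 2457 m/s

2457 m/s


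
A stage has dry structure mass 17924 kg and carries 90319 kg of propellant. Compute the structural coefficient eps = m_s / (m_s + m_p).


eps = 17924 / (17924 + 90319) = 0.1656

0.1656


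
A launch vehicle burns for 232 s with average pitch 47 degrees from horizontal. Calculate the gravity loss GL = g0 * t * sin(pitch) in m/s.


GL = 9.81 * 232 * sin(47 deg) = 1665 m/s

1665 m/s


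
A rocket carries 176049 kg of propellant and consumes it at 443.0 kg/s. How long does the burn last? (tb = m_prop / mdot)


tb = 176049 / 443.0 = 397.4 s

397.4 s


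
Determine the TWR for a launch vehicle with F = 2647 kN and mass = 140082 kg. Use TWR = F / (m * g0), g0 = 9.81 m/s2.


TWR = 2647000 / (140082 * 9.81) = 1.93

1.93


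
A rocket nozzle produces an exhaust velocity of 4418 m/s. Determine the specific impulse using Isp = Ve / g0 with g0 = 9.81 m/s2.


Isp = Ve / g0 = 4418 / 9.81 = 450.4 s

450.4 s


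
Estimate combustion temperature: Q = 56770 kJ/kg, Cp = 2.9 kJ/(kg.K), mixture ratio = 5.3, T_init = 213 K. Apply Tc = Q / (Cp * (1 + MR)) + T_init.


Tc = 56770 / (2.9 * (1 + 5.3)) + 213 = 3320 K

3320 K


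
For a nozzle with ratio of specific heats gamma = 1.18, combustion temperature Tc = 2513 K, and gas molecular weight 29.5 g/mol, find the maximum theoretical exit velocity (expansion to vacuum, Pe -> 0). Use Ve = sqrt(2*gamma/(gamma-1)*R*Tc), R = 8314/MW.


R = 8314 / 29.5 = 281.83 J/(kg.K)
Ve = sqrt(2 * 1.18 / (1.18 - 1) * 281.83 * 2513) = 3047 m/s

3047 m/s


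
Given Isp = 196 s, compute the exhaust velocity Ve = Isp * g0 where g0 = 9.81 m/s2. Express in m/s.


Ve = Isp * g0 = 196 * 9.81 = 1922.8 m/s

1922.8 m/s


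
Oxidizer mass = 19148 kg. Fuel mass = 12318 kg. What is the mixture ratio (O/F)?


MR = 19148 / 12318 = 1.55

1.55


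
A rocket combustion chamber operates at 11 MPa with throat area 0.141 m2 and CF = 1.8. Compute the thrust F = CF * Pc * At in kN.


F = 1.8 * 11e6 * 0.141 = 2.7918e+06 N = 2791.8 kN

2791.8 kN


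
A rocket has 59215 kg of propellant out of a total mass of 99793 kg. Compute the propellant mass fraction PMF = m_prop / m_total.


PMF = 59215 / 99793 = 0.593

0.593


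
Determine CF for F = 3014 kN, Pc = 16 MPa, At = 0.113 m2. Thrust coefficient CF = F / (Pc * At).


CF = 3014000 / (16e6 * 0.113) = 1.67

1.67


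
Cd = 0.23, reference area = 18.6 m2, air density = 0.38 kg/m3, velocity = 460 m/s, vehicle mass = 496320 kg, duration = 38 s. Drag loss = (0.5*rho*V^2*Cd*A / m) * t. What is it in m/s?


D = 0.5 * 0.38 * 460^2 * 0.23 * 18.6 = 171992.71 N
a = 171992.71 / 496320 = 0.3465 m/s2
dV = 0.3465 * 38 = 13.2 m/s

13.2 m/s


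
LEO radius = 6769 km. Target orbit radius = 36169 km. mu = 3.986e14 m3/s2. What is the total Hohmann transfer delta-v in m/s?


V1 = sqrt(mu/r1) = 7673.73 m/s
dV1 = V1*(sqrt(2*r2/(r1+r2)) - 1) = 2286.49 m/s
V2 = sqrt(mu/r2) = 3319.71 m/s
dV2 = V2*(1 - sqrt(2*r1/(r1+r2))) = 1455.67 m/s
Total dV = 3742 m/s

3742 m/s


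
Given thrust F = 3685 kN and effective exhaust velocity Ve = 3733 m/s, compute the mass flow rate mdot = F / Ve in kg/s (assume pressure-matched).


mdot = F / Ve = 3685000 / 3733 = 987.1 kg/s

987.1 kg/s


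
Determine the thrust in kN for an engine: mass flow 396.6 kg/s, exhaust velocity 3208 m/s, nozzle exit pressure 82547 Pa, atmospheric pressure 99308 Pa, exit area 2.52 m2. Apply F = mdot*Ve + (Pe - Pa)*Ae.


F = 396.6 * 3208 + (82547 - 99308) * 2.52 = 1.2301e+06 N = 1230.1 kN

1230.1 kN


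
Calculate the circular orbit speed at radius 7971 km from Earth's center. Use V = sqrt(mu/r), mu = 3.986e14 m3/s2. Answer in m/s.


V = sqrt(3.986e14 / 7971000) = 7072 m/s

7072 m/s


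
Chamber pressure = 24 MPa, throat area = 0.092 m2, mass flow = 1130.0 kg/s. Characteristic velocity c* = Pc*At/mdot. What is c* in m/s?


c* = 24e6 * 0.092 / 1130.0 = 1954 m/s

1954 m/s


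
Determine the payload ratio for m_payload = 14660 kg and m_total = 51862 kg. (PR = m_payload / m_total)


PR = 14660 / 51862 = 0.2827

0.2827


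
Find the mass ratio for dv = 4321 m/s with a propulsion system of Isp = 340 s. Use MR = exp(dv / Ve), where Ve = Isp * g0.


Ve = 340 * 9.81 = 3335.4 m/s
MR = exp(4321 / 3335.4) = 3.653

3.653


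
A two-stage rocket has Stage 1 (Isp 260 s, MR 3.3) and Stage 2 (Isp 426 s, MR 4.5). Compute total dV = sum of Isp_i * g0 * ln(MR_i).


dV1 = 260 * 9.81 * ln(3.3) = 3045.2 m/s
dV2 = 426 * 9.81 * ln(4.5) = 6285.6 m/s
Total dV = 3045.2 + 6285.6 = 9330.8 m/s ~ 9331 m/s

9331 m/s


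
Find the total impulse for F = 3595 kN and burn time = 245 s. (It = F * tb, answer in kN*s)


It = 3595 * 245 = 880775 kN*s

880775 kN*s


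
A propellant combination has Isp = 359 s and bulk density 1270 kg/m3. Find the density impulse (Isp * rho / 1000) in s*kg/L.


rho*Isp = 359 * 1270 / 1000 = 456 s*kg/L

456 s*kg/L


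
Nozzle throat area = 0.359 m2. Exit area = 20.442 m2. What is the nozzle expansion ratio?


AR = 20.442 / 0.359 = 56.9

56.9


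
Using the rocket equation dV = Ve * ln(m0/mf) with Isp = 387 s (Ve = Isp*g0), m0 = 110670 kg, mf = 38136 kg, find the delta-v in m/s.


Ve = 387 * 9.81 = 3796.47 m/s
dV = 3796.47 * ln(110670/38136) = 4045 m/s

4045 m/s


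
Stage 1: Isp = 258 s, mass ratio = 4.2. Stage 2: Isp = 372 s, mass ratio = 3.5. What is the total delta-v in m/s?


dV1 = 258 * 9.81 * ln(4.2) = 3632.2 m/s
dV2 = 372 * 9.81 * ln(3.5) = 4571.7 m/s
Total dV = 3632.2 + 4571.7 = 8203.9 m/s ~ 8204 m/s

8204 m/s


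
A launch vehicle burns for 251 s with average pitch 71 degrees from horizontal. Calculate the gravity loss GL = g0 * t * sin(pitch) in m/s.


GL = 9.81 * 251 * sin(71 deg) = 2328 m/s

2328 m/s


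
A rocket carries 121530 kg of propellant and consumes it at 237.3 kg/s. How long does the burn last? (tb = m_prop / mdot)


tb = 121530 / 237.3 = 512.1 s

512.1 s


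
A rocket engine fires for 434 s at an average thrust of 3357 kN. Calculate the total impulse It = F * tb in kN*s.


It = 3357 * 434 = 1456938 kN*s

1456938 kN*s


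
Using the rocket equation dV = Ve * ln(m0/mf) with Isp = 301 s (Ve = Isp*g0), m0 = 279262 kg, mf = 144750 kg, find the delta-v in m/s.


Ve = 301 * 9.81 = 2952.81 m/s
dV = 2952.81 * ln(279262/144750) = 1940 m/s

1940 m/s


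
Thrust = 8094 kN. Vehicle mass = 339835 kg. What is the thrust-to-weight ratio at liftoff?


TWR = 8094000 / (339835 * 9.81) = 2.43

2.43


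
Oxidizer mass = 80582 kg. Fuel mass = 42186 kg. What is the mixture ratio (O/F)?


MR = 80582 / 42186 = 1.91

1.91


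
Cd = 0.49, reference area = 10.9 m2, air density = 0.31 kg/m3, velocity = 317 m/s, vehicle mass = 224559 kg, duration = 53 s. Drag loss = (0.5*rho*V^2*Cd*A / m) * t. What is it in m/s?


D = 0.5 * 0.31 * 317^2 * 0.49 * 10.9 = 83190.32 N
a = 83190.32 / 224559 = 0.3705 m/s2
dV = 0.3705 * 53 = 19.6 m/s

19.6 m/s


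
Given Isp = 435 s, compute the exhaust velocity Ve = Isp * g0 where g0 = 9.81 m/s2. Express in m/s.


Ve = Isp * g0 = 435 * 9.81 = 4267.4 m/s

4267.4 m/s


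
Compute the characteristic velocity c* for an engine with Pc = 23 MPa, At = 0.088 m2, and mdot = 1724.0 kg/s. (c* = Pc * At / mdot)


c* = 23e6 * 0.088 / 1724.0 = 1174 m/s

1174 m/s


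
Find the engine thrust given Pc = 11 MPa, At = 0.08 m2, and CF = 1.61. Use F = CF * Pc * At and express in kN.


F = 1.61 * 11e6 * 0.08 = 1.4168e+06 N = 1416.8 kN

1416.8 kN


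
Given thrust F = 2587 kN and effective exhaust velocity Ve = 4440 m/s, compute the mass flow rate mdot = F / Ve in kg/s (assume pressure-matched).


mdot = F / Ve = 2587000 / 4440 = 582.7 kg/s

582.7 kg/s


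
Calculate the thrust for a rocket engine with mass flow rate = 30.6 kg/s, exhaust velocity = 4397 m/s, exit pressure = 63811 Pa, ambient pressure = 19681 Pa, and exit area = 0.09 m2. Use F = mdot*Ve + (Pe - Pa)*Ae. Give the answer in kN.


F = 30.6 * 4397 + (63811 - 19681) * 0.09 = 138520.0 N = 138.5 kN

138.5 kN


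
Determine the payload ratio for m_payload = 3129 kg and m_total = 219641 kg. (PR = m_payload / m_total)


PR = 3129 / 219641 = 0.0142

0.0142


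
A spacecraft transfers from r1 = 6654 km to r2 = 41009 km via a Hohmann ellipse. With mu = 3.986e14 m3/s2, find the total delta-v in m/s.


V1 = sqrt(mu/r1) = 7739.76 m/s
dV1 = V1*(sqrt(2*r2/(r1+r2)) - 1) = 2413.17 m/s
V2 = sqrt(mu/r2) = 3117.66 m/s
dV2 = V2*(1 - sqrt(2*r1/(r1+r2))) = 1470.28 m/s
Total dV = 3883 m/s

3883 m/s


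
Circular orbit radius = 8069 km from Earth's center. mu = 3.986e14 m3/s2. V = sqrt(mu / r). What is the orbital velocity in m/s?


V = sqrt(3.986e14 / 8069000) = 7028 m/s

7028 m/s


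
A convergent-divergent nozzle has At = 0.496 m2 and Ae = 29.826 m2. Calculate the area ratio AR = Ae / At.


AR = 29.826 / 0.496 = 60.1

60.1


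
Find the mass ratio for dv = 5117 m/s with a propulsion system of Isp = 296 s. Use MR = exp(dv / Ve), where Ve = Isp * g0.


Ve = 296 * 9.81 = 2903.76 m/s
MR = exp(5117 / 2903.76) = 5.825

5.825


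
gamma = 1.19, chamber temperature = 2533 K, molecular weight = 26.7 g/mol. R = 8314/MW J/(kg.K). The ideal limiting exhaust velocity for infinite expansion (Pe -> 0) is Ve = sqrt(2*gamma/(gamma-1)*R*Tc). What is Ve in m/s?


R = 8314 / 26.7 = 311.39 J/(kg.K)
Ve = sqrt(2 * 1.19 / (1.19 - 1) * 311.39 * 2533) = 3143 m/s

3143 m/s


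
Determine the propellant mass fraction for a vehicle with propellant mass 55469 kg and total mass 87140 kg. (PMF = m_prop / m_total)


PMF = 55469 / 87140 = 0.637

0.637


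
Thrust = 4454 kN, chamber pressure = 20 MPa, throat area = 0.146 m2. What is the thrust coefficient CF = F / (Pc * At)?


CF = 4454000 / (20e6 * 0.146) = 1.53

1.53


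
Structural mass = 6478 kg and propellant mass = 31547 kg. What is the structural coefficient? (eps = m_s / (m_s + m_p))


eps = 6478 / (6478 + 31547) = 0.1704

0.1704


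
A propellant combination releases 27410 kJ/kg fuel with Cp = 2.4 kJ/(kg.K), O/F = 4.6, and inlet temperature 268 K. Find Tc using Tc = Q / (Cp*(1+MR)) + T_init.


Tc = 27410 / (2.4 * (1 + 4.6)) + 268 = 2307 K

2307 K


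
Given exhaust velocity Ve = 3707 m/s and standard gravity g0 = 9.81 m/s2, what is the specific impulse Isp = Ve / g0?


Isp = Ve / g0 = 3707 / 9.81 = 377.9 s

377.9 s


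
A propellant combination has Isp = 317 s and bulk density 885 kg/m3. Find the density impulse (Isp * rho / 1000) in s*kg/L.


rho*Isp = 317 * 885 / 1000 = 281 s*kg/L

281 s*kg/L


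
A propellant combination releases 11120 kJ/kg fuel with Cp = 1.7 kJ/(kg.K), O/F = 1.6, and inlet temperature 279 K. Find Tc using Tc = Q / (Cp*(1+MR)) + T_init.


Tc = 11120 / (1.7 * (1 + 1.6)) + 279 = 2795 K

2795 K


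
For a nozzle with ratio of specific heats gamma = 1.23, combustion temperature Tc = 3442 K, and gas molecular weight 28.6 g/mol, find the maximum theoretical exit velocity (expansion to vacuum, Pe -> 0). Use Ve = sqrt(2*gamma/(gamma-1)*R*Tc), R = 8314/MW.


R = 8314 / 28.6 = 290.7 J/(kg.K)
Ve = sqrt(2 * 1.23 / (1.23 - 1) * 290.7 * 3442) = 3271 m/s

3271 m/s


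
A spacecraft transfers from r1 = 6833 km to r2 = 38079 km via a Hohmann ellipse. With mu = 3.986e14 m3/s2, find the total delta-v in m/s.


V1 = sqrt(mu/r1) = 7637.71 m/s
dV1 = V1*(sqrt(2*r2/(r1+r2)) - 1) = 2308.09 m/s
V2 = sqrt(mu/r2) = 3235.38 m/s
dV2 = V2*(1 - sqrt(2*r1/(r1+r2))) = 1450.68 m/s
Total dV = 3759 m/s

3759 m/s


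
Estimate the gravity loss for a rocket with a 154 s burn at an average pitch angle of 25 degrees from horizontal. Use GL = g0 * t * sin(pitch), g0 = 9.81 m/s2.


GL = 9.81 * 154 * sin(25 deg) = 638 m/s

638 m/s


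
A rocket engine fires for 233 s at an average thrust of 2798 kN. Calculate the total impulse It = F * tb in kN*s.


It = 2798 * 233 = 651934 kN*s

651934 kN*s


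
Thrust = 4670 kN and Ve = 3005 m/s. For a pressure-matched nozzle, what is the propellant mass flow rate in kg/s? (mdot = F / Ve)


mdot = F / Ve = 4670000 / 3005 = 1554.1 kg/s

1554.1 kg/s


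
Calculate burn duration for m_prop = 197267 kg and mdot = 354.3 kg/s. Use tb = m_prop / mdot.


tb = 197267 / 354.3 = 556.8 s

556.8 s


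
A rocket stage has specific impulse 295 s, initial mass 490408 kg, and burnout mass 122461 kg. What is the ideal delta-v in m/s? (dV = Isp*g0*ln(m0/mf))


Ve = 295 * 9.81 = 2893.95 m/s
dV = 2893.95 * ln(490408/122461) = 4015 m/s

4015 m/s


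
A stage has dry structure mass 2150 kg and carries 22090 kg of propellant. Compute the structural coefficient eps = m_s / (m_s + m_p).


eps = 2150 / (2150 + 22090) = 0.0887

0.0887


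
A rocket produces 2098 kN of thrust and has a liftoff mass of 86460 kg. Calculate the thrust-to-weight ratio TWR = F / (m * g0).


TWR = 2098000 / (86460 * 9.81) = 2.47

2.47


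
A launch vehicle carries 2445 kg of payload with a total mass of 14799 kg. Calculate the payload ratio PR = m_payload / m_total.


PR = 2445 / 14799 = 0.1652

0.1652


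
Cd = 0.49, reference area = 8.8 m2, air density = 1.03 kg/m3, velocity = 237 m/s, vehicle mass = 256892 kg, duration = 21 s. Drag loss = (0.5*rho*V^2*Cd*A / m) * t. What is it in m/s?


D = 0.5 * 1.03 * 237^2 * 0.49 * 8.8 = 124733.37 N
a = 124733.37 / 256892 = 0.4855 m/s2
dV = 0.4855 * 21 = 10.2 m/s

10.2 m/s


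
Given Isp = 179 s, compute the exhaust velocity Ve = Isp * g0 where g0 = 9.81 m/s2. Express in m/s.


Ve = Isp * g0 = 179 * 9.81 = 1756.0 m/s

1756.0 m/s


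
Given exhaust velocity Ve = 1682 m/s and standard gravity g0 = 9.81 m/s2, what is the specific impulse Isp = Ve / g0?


Isp = Ve / g0 = 1682 / 9.81 = 171.5 s

171.5 s


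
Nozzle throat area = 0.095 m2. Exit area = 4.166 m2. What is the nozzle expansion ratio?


AR = 4.166 / 0.095 = 43.9

43.9


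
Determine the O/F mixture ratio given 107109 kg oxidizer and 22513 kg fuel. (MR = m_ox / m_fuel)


MR = 107109 / 22513 = 4.76

4.76


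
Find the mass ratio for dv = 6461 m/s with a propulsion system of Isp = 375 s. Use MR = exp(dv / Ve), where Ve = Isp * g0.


Ve = 375 * 9.81 = 3678.75 m/s
MR = exp(6461 / 3678.75) = 5.791

5.791


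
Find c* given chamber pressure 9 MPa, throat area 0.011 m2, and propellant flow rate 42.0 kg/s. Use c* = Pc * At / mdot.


c* = 9e6 * 0.011 / 42.0 = 2357 m/s

2357 m/s


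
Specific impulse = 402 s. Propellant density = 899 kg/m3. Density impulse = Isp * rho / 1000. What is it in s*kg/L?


rho*Isp = 402 * 899 / 1000 = 361 s*kg/L

361 s*kg/L


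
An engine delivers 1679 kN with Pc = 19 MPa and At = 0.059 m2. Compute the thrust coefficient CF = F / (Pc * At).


CF = 1679000 / (19e6 * 0.059) = 1.5

1.5


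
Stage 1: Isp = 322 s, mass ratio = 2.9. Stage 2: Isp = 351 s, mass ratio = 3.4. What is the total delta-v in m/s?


dV1 = 322 * 9.81 * ln(2.9) = 3363.2 m/s
dV2 = 351 * 9.81 * ln(3.4) = 4213.8 m/s
Total dV = 3363.2 + 4213.8 = 7577.0 m/s ~ 7577 m/s

7577 m/s


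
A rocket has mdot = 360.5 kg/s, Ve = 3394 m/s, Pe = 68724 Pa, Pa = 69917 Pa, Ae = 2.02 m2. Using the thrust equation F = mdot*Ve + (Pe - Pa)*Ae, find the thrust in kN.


F = 360.5 * 3394 + (68724 - 69917) * 2.02 = 1.2211e+06 N = 1221.1 kN

1221.1 kN


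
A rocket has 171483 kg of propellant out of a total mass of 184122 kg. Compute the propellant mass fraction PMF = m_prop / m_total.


PMF = 171483 / 184122 = 0.931

0.931


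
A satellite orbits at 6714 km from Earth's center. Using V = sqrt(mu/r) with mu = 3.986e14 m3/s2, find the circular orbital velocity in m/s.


V = sqrt(3.986e14 / 6714000) = 7705 m/s

7705 m/s


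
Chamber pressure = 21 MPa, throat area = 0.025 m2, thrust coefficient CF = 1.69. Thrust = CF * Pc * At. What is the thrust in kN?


F = 1.69 * 21e6 * 0.025 = 887250.0 N = 887.2 kN

887.2 kN


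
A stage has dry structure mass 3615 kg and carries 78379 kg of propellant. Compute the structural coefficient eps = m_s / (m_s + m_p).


eps = 3615 / (3615 + 78379) = 0.0441

0.0441


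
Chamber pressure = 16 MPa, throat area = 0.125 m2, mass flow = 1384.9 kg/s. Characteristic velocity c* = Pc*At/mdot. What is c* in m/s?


c* = 16e6 * 0.125 / 1384.9 = 1444 m/s

1444 m/s


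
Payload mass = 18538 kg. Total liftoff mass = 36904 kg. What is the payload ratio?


PR = 18538 / 36904 = 0.5023

0.5023


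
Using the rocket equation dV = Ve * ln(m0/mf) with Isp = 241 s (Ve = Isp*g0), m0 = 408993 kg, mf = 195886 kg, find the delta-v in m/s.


Ve = 241 * 9.81 = 2364.21 m/s
dV = 2364.21 * ln(408993/195886) = 1740 m/s

1740 m/s


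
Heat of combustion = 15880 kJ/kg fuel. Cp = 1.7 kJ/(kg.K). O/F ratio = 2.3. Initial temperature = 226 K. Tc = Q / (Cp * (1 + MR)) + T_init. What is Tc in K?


Tc = 15880 / (1.7 * (1 + 2.3)) + 226 = 3057 K

3057 K


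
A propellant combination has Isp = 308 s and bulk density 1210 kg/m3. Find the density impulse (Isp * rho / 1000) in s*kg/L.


rho*Isp = 308 * 1210 / 1000 = 373 s*kg/L

373 s*kg/L


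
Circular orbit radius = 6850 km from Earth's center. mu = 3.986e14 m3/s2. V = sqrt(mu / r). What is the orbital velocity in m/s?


V = sqrt(3.986e14 / 6850000) = 7628 m/s

7628 m/s


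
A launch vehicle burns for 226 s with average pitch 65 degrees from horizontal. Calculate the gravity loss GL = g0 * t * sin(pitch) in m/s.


GL = 9.81 * 226 * sin(65 deg) = 2009 m/s

2009 m/s


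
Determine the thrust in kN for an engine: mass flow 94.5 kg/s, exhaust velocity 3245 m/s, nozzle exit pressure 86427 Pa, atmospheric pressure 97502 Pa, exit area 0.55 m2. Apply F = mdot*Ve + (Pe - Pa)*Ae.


F = 94.5 * 3245 + (86427 - 97502) * 0.55 = 300561.0 N = 300.6 kN

300.6 kN
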